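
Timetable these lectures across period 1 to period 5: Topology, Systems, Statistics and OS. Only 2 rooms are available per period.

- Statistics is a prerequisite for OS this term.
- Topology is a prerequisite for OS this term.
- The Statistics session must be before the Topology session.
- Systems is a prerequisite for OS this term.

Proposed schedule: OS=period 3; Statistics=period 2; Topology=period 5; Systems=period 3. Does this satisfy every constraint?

No — it violates: Topology is a prerequisite for OS this term

Systems is a prerequisite for OS this term — violated.
Statistics is a prerequisite for OS this term — holds.
The Statistics session must be before the Topology session — holds.
Topology is a prerequisite for OS this term — violated.
Only 2 rooms are available per period — holds.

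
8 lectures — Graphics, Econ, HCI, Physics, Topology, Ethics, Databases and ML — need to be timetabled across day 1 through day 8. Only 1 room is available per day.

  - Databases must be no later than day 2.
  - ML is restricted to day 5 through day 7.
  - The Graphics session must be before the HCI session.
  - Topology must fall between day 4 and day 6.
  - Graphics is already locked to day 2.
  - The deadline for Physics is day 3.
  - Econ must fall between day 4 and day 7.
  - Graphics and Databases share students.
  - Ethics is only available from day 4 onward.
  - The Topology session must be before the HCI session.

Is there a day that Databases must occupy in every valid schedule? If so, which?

day 1

Databases's window is day 1–day 2.
Graphics is fixed at day 2, and Databases can't share a day with Graphics.
So Databases must be day 1.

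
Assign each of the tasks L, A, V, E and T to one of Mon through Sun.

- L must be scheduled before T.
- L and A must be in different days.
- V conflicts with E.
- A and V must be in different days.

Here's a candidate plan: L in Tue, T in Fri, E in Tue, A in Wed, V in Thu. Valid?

V conflicts with E — holds.
A and V must be in different days — holds.
L and A must be in different days — holds.
L must be scheduled before T — holds.

Yes, all constraints hold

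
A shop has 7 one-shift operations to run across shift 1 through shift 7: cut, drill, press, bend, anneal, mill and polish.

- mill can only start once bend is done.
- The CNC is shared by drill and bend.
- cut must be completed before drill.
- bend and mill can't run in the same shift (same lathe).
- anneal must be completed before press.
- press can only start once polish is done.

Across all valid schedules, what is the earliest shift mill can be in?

Precedence pushes mill to at least shift 2.
mill at shift 2 is achievable: mill in shift 2; press in shift 2; drill in shift 2; bend in shift 1; polish in shift 1; anneal in shift 1; cut in shift 1.

shift 2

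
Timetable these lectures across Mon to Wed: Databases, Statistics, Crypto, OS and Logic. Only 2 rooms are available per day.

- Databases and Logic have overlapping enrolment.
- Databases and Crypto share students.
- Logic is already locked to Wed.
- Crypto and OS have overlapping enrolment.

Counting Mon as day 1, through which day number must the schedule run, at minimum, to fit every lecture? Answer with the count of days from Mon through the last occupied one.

3

With at most 2 per day and 5 lectures, at least 3 days are needed.
Logic can't be placed before Wed — that is day 3 counting from Mon — so the schedule must run through at least 3 days.
3 works (last occupied day: Wed): for example Crypto=Tue, OS=Wed, Logic=Wed, Databases=Mon, Statistics=Mon.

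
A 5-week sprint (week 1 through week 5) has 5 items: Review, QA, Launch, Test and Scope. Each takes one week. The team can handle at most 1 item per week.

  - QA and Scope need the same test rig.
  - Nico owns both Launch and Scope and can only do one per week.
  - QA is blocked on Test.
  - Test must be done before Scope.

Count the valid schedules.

Splitting on Review: it can be week 1 (8), week 2 (8), week 3 (8), week 4 (8), week 5 (8). Listing each branch's schedules as (QA, Launch, Test, Scope) by week number:
Review=week 1: (3,4,2,5) (3,5,2,4) (4,2,3,5) (4,3,2,5) (4,5,2,3) (5,2,3,4) (5,3,2,4) (5,4,2,3) — 8.
Review=week 2: (3,4,1,5) (3,5,1,4) (4,1,3,5) (4,3,1,5) (4,5,1,3) (5,1,3,4) (5,3,1,4) (5,4,1,3) — 8.
Review=week 3: (2,4,1,5) (2,5,1,4) (4,1,2,5) (4,2,1,5) (4,5,1,2) (5,1,2,4) (5,2,1,4) (5,4,1,2) — 8.
Review=week 4: (2,3,1,5) (2,5,1,3) (3,1,2,5) (3,2,1,5) (3,5,1,2) (5,1,2,3) (5,2,1,3) (5,3,1,2) — 8.
Review=week 5: (2,3,1,4) (2,4,1,3) (3,1,2,4) (3,2,1,4) (3,4,1,2) (4,1,2,3) (4,2,1,3) (4,3,1,2) — 8.
Summing: 8 + 8 + 8 + 8 + 8 = 40.

40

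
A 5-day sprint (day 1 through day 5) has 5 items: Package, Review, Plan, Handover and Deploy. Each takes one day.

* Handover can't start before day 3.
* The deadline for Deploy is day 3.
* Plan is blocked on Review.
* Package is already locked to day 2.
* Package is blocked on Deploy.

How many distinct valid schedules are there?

Splitting on Review: it can be day 1 (12), day 2 (9), day 3 (6), day 4 (3). Listing each branch's schedules as (Package, Plan, Handover, Deploy) by day number:
Review=day 1: (2,2,3,1) (2,2,4,1) (2,2,5,1) (2,3,3,1) (2,3,4,1) (2,3,5,1) (2,4,3,1) (2,4,4,1) (2,4,5,1) (2,5,3,1) (2,5,4,1) (2,5,5,1) — 12.
Review=day 2: (2,3,3,1) (2,3,4,1) (2,3,5,1) (2,4,3,1) (2,4,4,1) (2,4,5,1) (2,5,3,1) (2,5,4,1) (2,5,5,1) — 9.
Review=day 3: (2,4,3,1) (2,4,4,1) (2,4,5,1) (2,5,3,1) (2,5,4,1) (2,5,5,1) — 6.
Review=day 4: (2,5,3,1) (2,5,4,1) (2,5,5,1) — 3.
Summing: 12 + 9 + 6 + 3 = 30.

30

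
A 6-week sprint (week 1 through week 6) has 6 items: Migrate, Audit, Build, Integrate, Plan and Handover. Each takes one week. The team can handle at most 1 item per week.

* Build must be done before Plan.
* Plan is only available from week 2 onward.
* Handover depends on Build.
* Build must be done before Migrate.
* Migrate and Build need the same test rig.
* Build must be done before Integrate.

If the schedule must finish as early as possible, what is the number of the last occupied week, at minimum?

week 6

The precedence chain requires at least 2 distinct weeks.
With at most 1 per week and 6 tasks, at least 6 weeks are needed.
6 works (last occupied week: week 6): for example Audit -> week 6, Build -> week 1, Handover -> week 5, Integrate -> week 4, Migrate -> week 3, Plan -> week 2.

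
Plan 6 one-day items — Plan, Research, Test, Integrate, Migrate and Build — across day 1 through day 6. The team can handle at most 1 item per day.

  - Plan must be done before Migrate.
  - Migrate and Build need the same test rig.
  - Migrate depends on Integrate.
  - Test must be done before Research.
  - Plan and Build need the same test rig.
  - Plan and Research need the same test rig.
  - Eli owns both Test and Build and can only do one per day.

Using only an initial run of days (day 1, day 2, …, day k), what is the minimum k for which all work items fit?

The precedence chain requires at least 2 distinct days.
With at most 1 per day and 6 work items, at least 6 days are needed.
6 works (last occupied day: day 6): for example Build -> day 6, Research -> day 5, Test -> day 4, Plan -> day 1, Integrate -> day 2, Migrate -> day 3.

6 days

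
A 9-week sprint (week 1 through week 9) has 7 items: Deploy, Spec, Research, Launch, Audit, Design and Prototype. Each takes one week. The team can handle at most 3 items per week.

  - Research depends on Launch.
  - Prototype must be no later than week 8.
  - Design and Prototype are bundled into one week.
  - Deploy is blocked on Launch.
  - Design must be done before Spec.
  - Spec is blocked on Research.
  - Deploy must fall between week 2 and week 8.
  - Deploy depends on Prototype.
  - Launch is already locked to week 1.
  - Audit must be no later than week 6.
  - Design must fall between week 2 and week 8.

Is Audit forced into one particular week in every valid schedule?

No

Audit can be week 1 (e.g. Design=week 2, Research=week 2, Prototype=week 2, Audit=week 1, Deploy=week 3, Spec=week 3, Launch=week 1) or week 2 (e.g. Spec -> week 4; Deploy -> week 3; Prototype -> week 2; Design -> week 2; Launch -> week 1; Research -> week 3; Audit -> week 2).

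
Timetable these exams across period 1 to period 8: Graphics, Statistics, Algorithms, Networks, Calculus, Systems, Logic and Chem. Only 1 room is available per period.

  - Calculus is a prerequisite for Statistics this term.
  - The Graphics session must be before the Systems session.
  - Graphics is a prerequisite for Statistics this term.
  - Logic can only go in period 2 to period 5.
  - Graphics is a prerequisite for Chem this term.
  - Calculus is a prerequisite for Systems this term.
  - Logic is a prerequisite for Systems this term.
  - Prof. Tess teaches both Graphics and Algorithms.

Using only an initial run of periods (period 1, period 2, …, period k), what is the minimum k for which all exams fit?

The precedence chain requires at least 2 distinct periods.
With at most 1 per period and 8 exams, at least 8 periods are needed.
Propagating the time windows through the other constraints, Systems can't land before period 3, so the schedule must run through at least period 3.
8 works (last occupied period: period 8): for example Chem in period 6; Systems in period 4; Graphics in period 1; Statistics in period 5; Algorithms in period 7; Calculus in period 3; Logic in period 2; Networks in period 8.

8 periods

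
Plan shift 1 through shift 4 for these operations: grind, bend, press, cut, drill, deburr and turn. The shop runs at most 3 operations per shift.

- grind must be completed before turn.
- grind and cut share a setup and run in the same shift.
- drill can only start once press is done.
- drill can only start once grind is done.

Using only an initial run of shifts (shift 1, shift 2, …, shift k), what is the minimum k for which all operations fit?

3 shifts

The precedence chain requires at least 2 distinct shifts.
With at most 3 per shift and 7 operations, at least 3 shifts are needed.
3 works (last occupied shift: shift 3): for example drill -> shift 2, grind -> shift 1, bend -> shift 2, turn -> shift 2, cut -> shift 1, deburr -> shift 3, press -> shift 1.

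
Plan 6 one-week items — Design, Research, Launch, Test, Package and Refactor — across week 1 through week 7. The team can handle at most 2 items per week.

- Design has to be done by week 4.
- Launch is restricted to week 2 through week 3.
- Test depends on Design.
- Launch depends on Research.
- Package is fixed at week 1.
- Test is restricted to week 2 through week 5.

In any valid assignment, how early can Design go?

week 1

Design's own window allows nothing later than week 4.
Design at week 1 is achievable: Design=week 1; Refactor=week 3; Launch=week 3; Research=week 2; Package=week 1; Test=week 2.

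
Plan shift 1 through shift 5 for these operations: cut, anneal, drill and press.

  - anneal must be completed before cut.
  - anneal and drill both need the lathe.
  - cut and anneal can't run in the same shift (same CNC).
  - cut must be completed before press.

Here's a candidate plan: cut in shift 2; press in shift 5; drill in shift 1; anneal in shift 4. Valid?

No — it violates: anneal must be completed before cut

cut must be completed before press — holds.
anneal and drill both need the lathe — holds.
anneal must be completed before cut — violated.
cut and anneal can't run in the same shift (same CNC) — holds.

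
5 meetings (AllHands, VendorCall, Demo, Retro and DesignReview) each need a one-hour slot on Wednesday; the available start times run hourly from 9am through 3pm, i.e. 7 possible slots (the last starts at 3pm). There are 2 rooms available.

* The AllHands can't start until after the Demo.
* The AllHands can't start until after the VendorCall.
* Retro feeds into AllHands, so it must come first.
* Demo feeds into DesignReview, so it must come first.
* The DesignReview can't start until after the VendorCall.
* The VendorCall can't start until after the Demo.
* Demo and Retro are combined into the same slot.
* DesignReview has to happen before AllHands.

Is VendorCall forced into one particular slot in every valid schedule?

No

VendorCall can be 10am (e.g. Retro in 9am, DesignReview in 11am, AllHands in 12pm, Demo in 9am, VendorCall in 10am) or 11am (e.g. Retro -> 9am; DesignReview -> 12pm; AllHands -> 1pm; VendorCall -> 11am; Demo -> 9am).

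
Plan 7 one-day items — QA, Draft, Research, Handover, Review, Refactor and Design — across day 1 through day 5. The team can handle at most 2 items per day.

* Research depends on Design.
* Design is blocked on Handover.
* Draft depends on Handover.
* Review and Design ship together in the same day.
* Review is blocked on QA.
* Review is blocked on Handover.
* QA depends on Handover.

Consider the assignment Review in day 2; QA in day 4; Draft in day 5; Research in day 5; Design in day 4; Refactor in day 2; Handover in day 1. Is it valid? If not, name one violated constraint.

The team can handle at most 2 items per day — holds.
Draft depends on Handover — holds.
Research depends on Design — holds.
Review is blocked on QA — violated.
Design is blocked on Handover — holds.
QA depends on Handover — holds.
Review is blocked on Handover — holds.
Review and Design ship together in the same day — violated.

No. Review is blocked on QA is not satisfied.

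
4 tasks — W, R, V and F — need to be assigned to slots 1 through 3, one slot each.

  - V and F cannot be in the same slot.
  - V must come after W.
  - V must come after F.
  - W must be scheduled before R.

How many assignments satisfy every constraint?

Splitting on W: it can be 1 (6), 2 (2). Listing each branch's schedules as (R, V, F):
W=1: (2,2,1) (2,3,1) (2,3,2) (3,2,1) (3,3,1) (3,3,2) — 6.
W=2: (3,3,1) (3,3,2) — 2.
Summing: 6 + 2 = 8.

8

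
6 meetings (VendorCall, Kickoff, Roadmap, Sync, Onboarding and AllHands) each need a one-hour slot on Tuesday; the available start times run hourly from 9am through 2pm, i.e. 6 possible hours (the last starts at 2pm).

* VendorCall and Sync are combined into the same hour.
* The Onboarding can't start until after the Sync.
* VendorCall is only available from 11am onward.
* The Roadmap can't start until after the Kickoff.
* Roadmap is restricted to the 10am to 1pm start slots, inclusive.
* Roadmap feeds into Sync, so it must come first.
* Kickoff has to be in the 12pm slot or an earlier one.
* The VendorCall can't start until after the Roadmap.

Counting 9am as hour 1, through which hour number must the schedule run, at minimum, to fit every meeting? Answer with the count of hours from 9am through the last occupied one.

4 hours

The precedence chain requires at least 4 distinct hours.
4 works (last occupied hour: 12pm): for example AllHands in 9am; VendorCall in 11am; Onboarding in 12pm; Kickoff in 9am; Roadmap in 10am; Sync in 11am.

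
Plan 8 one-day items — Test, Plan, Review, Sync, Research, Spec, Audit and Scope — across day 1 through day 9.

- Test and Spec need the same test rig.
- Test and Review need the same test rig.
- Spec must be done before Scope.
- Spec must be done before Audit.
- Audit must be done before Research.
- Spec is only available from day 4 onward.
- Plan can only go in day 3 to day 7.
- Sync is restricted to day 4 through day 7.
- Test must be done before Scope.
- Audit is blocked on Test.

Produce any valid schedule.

Scope in day 5; Test in day 1; Audit in day 5; Plan in day 3; Spec in day 4; Sync in day 4; Review in day 2; Research in day 6

Checking: Spec(day 4) before Audit(day 5); Spec(day 4) before Scope(day 5); Test(day 1) before Scope(day 5); Test(day 1) before Audit(day 5); Audit(day 5) before Research(day 6); Test(day 1) != Review(day 2); Test(day 1) != Spec(day 4); Spec=day 4 in [day 4,day 9]; Sync=day 4 in [day 4,day 7]; Plan=day 3 in [day 3,day 7].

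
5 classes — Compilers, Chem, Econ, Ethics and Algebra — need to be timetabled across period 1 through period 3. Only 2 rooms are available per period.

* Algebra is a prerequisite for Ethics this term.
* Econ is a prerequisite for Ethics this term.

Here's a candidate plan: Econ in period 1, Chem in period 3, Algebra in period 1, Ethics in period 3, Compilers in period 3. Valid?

No — it violates: Only 2 rooms are available per period

Econ is a prerequisite for Ethics this term — holds.
Only 2 rooms are available per period — violated.
Algebra is a prerequisite for Ethics this term — holds.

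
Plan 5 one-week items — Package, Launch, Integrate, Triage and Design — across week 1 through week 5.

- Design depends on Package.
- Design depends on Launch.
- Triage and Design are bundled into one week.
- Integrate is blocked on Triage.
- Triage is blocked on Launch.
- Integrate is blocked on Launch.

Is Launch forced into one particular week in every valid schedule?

No

Launch can be week 1 (e.g. Launch in week 1; Triage in week 2; Integrate in week 3; Package in week 1; Design in week 2) or week 2 (e.g. Design in week 3, Package in week 1, Triage in week 3, Integrate in week 4, Launch in week 2).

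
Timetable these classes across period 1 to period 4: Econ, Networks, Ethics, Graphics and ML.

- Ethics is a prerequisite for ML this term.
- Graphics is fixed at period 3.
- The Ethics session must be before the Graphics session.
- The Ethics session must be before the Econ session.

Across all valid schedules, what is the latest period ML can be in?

period 4

Precedence pushes ML to at least period 2.
ML at period 4 is achievable: Econ -> period 2, Graphics -> period 3, Networks -> period 1, ML -> period 4, Ethics -> period 1.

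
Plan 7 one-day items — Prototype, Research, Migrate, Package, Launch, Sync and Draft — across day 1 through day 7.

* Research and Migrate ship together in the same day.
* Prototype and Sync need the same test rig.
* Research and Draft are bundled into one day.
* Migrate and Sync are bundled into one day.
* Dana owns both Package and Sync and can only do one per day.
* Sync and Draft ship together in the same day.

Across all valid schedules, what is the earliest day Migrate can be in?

day 1

Migrate at day 1 is achievable: Package in day 2; Launch in day 1; Research in day 1; Prototype in day 2; Sync in day 1; Migrate in day 1; Draft in day 1.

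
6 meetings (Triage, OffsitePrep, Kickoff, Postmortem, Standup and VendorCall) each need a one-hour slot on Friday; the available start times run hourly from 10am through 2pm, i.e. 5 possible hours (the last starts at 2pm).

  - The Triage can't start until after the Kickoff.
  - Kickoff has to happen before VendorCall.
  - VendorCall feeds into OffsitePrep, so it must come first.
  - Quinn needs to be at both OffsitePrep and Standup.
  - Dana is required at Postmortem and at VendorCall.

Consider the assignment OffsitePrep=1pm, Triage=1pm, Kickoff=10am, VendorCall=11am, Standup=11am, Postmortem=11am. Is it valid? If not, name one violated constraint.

No — it violates: Dana is required at Postmortem and at VendorCall

Dana is required at Postmortem and at VendorCall — violated.
VendorCall feeds into OffsitePrep, so it must come first — holds.
The Triage can't start until after the Kickoff — holds.
Quinn needs to be at both OffsitePrep and Standup — holds.
Kickoff has to happen before VendorCall — holds.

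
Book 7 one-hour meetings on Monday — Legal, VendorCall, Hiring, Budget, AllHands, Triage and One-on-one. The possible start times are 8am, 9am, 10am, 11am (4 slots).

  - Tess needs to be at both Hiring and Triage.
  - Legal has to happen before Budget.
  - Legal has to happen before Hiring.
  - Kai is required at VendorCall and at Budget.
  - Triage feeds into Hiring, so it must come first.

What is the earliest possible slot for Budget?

9am

Precedence pushes Budget to at least 9am.
Budget at 9am is achievable: Triage -> 8am, AllHands -> 8am, Hiring -> 9am, VendorCall -> 8am, One-on-one -> 8am, Legal -> 8am, Budget -> 9am.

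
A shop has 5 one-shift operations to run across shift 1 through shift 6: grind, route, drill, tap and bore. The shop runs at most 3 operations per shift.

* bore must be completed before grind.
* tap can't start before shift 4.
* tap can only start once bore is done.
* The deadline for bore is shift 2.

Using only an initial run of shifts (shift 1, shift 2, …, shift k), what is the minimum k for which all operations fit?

4 shifts

The precedence chain requires at least 2 distinct shifts.
With at most 3 per shift and 5 operations, at least 2 shifts are needed.
tap can't be placed before shift 4, so the schedule must run through at least shift 4.
4 works (last occupied shift: shift 4): for example route in shift 1, drill in shift 1, bore in shift 1, tap in shift 4, grind in shift 2.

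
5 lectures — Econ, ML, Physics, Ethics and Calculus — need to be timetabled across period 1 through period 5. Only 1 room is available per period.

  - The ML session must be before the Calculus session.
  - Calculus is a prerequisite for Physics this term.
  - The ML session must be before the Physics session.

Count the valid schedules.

20

Splitting on Econ: it can be period 1 (4), period 2 (4), period 3 (4), period 4 (4), period 5 (4). Listing each branch's schedules as (ML, Physics, Ethics, Calculus) by period number:
Econ=period 1: (2,4,5,3) (2,5,3,4) (2,5,4,3) (3,5,2,4) — 4.
Econ=period 2: (1,4,5,3) (1,5,3,4) (1,5,4,3) (3,5,1,4) — 4.
Econ=period 3: (1,4,5,2) (1,5,2,4) (1,5,4,2) (2,5,1,4) — 4.
Econ=period 4: (1,3,5,2) (1,5,2,3) (1,5,3,2) (2,5,1,3) — 4.
Econ=period 5: (1,3,4,2) (1,4,2,3) (1,4,3,2) (2,4,1,3) — 4.
Summing: 4 + 4 + 4 + 4 + 4 = 20.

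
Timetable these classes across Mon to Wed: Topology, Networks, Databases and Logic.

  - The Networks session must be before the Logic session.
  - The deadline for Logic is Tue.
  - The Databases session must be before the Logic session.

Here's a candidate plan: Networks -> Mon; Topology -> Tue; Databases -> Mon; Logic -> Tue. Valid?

Yes

The Databases session must be before the Logic session — holds.
The deadline for Logic is Tue — holds.
The Networks session must be before the Logic session — holds.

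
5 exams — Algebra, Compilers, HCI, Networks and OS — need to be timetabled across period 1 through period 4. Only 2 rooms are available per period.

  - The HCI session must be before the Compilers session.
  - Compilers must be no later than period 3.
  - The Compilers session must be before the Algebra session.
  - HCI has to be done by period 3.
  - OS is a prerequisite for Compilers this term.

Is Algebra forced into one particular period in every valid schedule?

No

Algebra can be period 3 (e.g. HCI in period 1; Networks in period 2; Algebra in period 3; OS in period 1; Compilers in period 2) or period 4 (e.g. HCI in period 1, Algebra in period 4, Compilers in period 2, OS in period 1, Networks in period 2).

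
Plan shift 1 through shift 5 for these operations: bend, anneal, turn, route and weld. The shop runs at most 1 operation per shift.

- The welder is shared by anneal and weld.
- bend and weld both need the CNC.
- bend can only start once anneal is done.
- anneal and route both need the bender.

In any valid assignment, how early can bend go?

Precedence pushes bend to at least shift 2.
bend at shift 2 is achievable: anneal=shift 1; route=shift 4; turn=shift 3; bend=shift 2; weld=shift 5.

shift 2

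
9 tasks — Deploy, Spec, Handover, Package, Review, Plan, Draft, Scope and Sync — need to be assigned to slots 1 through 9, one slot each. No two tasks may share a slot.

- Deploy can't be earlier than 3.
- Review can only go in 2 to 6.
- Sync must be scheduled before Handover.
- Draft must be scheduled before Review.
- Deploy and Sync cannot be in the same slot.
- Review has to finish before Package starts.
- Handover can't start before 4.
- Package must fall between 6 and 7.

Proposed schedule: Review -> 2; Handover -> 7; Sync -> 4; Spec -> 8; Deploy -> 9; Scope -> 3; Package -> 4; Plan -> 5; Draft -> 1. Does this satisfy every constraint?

Handover can't start before 4 — holds.
Review can only go in 2 to 6 — holds.
Draft must be scheduled before Review — holds.
Deploy and Sync cannot be in the same slot — holds.
Review has to finish before Package starts — holds.
Deploy can't be earlier than 3 — holds.
Package must fall between 6 and 7 — violated.
Sync must be scheduled before Handover — holds.
No two tasks may share a slot — violated.

Invalid. Package must fall between 6 and 7.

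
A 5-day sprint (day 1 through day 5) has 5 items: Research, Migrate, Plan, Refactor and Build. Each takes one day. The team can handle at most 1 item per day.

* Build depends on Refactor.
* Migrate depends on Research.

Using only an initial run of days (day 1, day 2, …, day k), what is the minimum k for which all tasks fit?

5 days

The precedence chain requires at least 2 distinct days.
With at most 1 per day and 5 tasks, at least 5 days are needed.
5 works (last occupied day: day 5): for example Research in day 1, Refactor in day 3, Migrate in day 2, Plan in day 5, Build in day 4.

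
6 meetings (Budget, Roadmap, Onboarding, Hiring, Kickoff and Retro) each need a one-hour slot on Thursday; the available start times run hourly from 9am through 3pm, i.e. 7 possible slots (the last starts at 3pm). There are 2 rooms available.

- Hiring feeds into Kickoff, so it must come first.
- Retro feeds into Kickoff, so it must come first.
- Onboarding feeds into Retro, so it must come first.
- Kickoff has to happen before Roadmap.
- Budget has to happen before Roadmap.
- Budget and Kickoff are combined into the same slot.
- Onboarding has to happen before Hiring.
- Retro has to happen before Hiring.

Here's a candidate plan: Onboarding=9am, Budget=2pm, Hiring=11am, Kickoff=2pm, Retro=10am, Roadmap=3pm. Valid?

Hiring feeds into Kickoff, so it must come first — holds.
Onboarding feeds into Retro, so it must come first — holds.
Retro has to happen before Hiring — holds.
Onboarding has to happen before Hiring — holds.
Retro feeds into Kickoff, so it must come first — holds.
Budget and Kickoff are combined into the same slot — holds.
Kickoff has to happen before Roadmap — holds.
Budget has to happen before Roadmap — holds.
There are 2 rooms available — holds.

Yes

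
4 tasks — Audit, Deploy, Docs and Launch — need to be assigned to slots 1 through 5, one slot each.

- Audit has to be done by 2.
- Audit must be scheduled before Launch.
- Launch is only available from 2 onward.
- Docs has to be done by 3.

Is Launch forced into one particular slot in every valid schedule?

Launch can be 2 (e.g. Docs=1; Audit=1; Deploy=1; Launch=2) or 3 (e.g. Docs -> 1, Launch -> 3, Audit -> 1, Deploy -> 1).

No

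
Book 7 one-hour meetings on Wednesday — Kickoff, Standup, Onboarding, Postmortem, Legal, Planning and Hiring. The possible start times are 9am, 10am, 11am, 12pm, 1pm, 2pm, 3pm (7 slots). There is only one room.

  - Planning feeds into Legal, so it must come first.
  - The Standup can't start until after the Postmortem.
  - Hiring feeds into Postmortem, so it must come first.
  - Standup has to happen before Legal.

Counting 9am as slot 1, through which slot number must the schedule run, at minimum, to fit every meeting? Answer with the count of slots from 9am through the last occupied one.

7 slots

The precedence chain requires at least 4 distinct slots.
With at most 1 per slot and 7 meetings, at least 7 slots are needed.
7 works (last occupied slot: 3pm): for example Postmortem in 10am, Planning in 12pm, Hiring in 9am, Onboarding in 3pm, Standup in 11am, Legal in 1pm, Kickoff in 2pm.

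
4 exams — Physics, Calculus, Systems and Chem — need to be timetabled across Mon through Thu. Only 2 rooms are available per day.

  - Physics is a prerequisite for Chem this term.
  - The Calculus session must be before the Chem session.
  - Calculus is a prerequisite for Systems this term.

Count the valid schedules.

Splitting on Physics: it can be Mon (14), Tue (11), Wed (6). Listing each branch's schedules as (Calculus, Systems, Chem):
Physics=Mon: (Mon,Tue,Tue) (Mon,Tue,Wed) (Mon,Tue,Thu) (Mon,Wed,Tue) (Mon,Wed,Wed) (Mon,Wed,Thu) (Mon,Thu,Tue) (Mon,Thu,Wed) (Mon,Thu,Thu) (Tue,Wed,Wed) (Tue,Wed,Thu) (Tue,Thu,Wed) (Tue,Thu,Thu) (Wed,Thu,Thu) — 14.
Physics=Tue: (Mon,Tue,Wed) (Mon,Tue,Thu) (Mon,Wed,Wed) (Mon,Wed,Thu) (Mon,Thu,Wed) (Mon,Thu,Thu) (Tue,Wed,Wed) (Tue,Wed,Thu) (Tue,Thu,Wed) (Tue,Thu,Thu) (Wed,Thu,Thu) — 11.
Physics=Wed: (Mon,Tue,Thu) (Mon,Wed,Thu) (Mon,Thu,Thu) (Tue,Wed,Thu) (Tue,Thu,Thu) (Wed,Thu,Thu) — 6.
Summing: 14 + 11 + 6 = 31.

31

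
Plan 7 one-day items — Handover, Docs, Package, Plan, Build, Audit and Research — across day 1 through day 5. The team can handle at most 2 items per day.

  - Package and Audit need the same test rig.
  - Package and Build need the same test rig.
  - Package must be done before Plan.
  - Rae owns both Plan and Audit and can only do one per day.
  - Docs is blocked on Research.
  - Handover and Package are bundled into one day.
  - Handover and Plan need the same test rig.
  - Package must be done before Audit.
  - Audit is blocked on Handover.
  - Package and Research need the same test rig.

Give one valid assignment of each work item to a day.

Handover=day 1; Research=day 2; Build=day 4; Plan=day 3; Package=day 1; Docs=day 3; Audit=day 2

Checking: Package(day 1) before Plan(day 3); Research(day 2) before Docs(day 3); Package(day 1) before Audit(day 2); Handover(day 1) before Audit(day 2); Package(day 1) != Research(day 2); Handover(day 1) != Plan(day 3); Plan(day 3) != Audit(day 2); Package(day 1) != Build(day 4); Package(day 1) != Audit(day 2); Handover = Package = day 1; max 2 per day (cap 2).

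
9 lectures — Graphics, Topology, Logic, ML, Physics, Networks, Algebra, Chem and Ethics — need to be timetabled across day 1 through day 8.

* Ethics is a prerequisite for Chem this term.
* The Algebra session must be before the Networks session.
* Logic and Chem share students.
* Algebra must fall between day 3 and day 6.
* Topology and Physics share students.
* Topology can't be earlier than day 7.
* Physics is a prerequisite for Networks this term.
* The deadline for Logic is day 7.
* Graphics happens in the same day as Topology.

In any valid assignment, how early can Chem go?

Precedence pushes Chem to at least day 2.
Chem at day 2 is achievable: Logic=day 1, ML=day 1, Chem=day 2, Graphics=day 7, Algebra=day 3, Ethics=day 1, Topology=day 7, Physics=day 1, Networks=day 4.

day 2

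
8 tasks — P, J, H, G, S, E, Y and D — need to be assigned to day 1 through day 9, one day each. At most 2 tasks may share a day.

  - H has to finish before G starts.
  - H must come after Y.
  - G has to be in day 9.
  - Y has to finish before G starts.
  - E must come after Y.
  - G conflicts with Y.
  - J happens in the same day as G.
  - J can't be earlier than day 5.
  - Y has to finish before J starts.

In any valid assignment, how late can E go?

Precedence pushes E to at least day 2.
E at day 8 is achievable: P in day 1; J in day 9; H in day 2; S in day 2; Y in day 1; G in day 9; D in day 3; E in day 8.
Nothing later works — the conflict and capacity constraints rule out every day after day 8.

day 8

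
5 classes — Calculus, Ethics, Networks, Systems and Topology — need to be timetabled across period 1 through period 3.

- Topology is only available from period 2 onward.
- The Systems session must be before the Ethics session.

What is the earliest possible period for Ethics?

Precedence pushes Ethics to at least period 2.
Ethics at period 2 is achievable: Calculus=period 1; Ethics=period 2; Networks=period 1; Systems=period 1; Topology=period 2.

period 2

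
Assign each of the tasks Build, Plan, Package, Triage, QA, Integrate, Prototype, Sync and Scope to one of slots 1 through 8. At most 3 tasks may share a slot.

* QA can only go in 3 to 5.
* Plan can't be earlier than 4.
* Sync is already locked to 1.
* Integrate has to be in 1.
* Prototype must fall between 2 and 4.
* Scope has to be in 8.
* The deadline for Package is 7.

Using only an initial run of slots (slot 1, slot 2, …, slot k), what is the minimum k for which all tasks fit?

8

With at most 3 per slot and 9 tasks, at least 3 slots are needed.
Scope can't be placed before 8, so the schedule must run through at least slot 8.
8 works (last occupied slot: 8): for example QA in 3, Plan in 4, Sync in 1, Scope in 8, Package in 1, Prototype in 2, Integrate in 1, Triage in 2, Build in 2.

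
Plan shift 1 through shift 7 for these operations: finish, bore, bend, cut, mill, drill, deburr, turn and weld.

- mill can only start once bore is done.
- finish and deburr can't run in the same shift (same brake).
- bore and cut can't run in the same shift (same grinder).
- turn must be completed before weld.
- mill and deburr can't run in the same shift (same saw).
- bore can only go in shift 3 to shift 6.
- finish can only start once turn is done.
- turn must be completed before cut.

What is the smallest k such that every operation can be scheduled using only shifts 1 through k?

4 shifts

The precedence chain requires at least 2 distinct shifts.
Propagating the time windows through the other constraints, mill can't land before shift 4, so the schedule must run through at least shift 4.
4 works (last occupied shift: shift 4): for example cut -> shift 2; weld -> shift 2; bore -> shift 3; drill -> shift 1; turn -> shift 1; deburr -> shift 1; finish -> shift 2; bend -> shift 1; mill -> shift 4.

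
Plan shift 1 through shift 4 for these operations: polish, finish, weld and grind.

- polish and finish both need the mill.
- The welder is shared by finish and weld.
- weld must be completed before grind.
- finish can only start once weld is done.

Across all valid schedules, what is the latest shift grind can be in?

Precedence pushes grind to at least shift 2.
grind at shift 4 is achievable: finish=shift 2, weld=shift 1, grind=shift 4, polish=shift 1.

shift 4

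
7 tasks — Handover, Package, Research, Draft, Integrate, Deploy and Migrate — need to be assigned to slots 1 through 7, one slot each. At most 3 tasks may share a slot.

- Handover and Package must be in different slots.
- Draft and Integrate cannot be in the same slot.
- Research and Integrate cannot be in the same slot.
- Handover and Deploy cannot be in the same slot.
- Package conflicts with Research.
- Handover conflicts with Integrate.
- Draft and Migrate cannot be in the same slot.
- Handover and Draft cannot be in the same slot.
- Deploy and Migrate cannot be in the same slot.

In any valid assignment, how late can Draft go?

Draft at 7 is achievable: Package in 2, Integrate in 2, Migrate in 1, Handover in 1, Research in 1, Draft in 7, Deploy in 2.

7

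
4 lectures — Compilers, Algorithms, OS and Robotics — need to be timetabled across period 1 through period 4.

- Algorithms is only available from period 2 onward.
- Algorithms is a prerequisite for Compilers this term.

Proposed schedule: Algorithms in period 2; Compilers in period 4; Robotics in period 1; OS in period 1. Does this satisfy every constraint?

Yes

Algorithms is a prerequisite for Compilers this term — holds.
Algorithms is only available from period 2 onward — holds.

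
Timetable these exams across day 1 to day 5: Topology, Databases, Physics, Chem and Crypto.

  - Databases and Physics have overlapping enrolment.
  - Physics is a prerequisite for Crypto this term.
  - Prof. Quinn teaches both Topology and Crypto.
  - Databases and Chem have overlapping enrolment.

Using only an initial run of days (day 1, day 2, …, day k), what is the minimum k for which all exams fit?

2 days

The precedence chain requires at least 2 distinct days.
2 works (last occupied day: day 2): for example Crypto in day 2, Physics in day 1, Databases in day 2, Topology in day 1, Chem in day 1.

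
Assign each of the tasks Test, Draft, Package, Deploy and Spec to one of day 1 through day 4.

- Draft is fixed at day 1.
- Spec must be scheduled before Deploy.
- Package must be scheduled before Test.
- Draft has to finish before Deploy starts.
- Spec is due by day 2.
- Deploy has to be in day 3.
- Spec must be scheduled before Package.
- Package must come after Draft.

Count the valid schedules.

Enumerating: Spec=day 1; Test=day 3; Deploy=day 3; Package=day 2; Draft=day 1 | Deploy in day 3, Draft in day 1, Package in day 2, Spec in day 1, Test in day 4 | Spec -> day 1, Package -> day 3, Test -> day 4, Draft -> day 1, Deploy -> day 3 | Draft in day 1; Spec in day 2; Deploy in day 3; Package in day 3; Test in day 4.

4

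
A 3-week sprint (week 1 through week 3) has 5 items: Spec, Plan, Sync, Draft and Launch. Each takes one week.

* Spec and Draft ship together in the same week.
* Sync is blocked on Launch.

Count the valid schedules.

Splitting on Spec: it can be week 1 (9), week 2 (9), week 3 (9). Listing each branch's schedules as (Plan, Sync, Draft, Launch) by week number:
Spec=week 1: (1,2,1,1) (1,3,1,1) (1,3,1,2) (2,2,1,1) (2,3,1,1) (2,3,1,2) (3,2,1,1) (3,3,1,1) (3,3,1,2) — 9.
Spec=week 2: (1,2,2,1) (1,3,2,1) (1,3,2,2) (2,2,2,1) (2,3,2,1) (2,3,2,2) (3,2,2,1) (3,3,2,1) (3,3,2,2) — 9.
Spec=week 3: (1,2,3,1) (1,3,3,1) (1,3,3,2) (2,2,3,1) (2,3,3,1) (2,3,3,2) (3,2,3,1) (3,3,3,1) (3,3,3,2) — 9.
Summing: 9 + 9 + 9 = 27.

27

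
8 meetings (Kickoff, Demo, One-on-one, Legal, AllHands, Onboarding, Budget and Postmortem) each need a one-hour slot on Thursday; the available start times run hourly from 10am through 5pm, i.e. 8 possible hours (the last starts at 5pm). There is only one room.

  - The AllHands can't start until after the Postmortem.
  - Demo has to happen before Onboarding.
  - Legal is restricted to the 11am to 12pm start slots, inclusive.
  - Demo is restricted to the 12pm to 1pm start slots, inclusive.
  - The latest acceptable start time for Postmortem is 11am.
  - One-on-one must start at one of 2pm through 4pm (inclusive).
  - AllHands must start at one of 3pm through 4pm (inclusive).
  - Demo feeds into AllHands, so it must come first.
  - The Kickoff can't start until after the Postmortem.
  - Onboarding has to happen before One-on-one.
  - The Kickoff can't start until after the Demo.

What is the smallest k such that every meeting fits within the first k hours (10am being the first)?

The precedence chain requires at least 3 distinct hours.
With at most 1 per hour and 8 meetings, at least 8 hours are needed.
AllHands can't be placed before 3pm — that is hour 6 counting from 10am — so the schedule must run through at least 6 hours.
8 works (last occupied hour: 5pm): for example AllHands in 3pm; Onboarding in 1pm; Demo in 12pm; Budget in 5pm; One-on-one in 2pm; Postmortem in 10am; Legal in 11am; Kickoff in 4pm.

8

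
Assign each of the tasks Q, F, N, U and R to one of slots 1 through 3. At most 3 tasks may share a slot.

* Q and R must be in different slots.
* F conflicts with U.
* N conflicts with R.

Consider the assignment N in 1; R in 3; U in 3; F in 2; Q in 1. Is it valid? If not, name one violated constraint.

F conflicts with U — holds.
N conflicts with R — holds.
Q and R must be in different slots — holds.
At most 3 tasks may share a slot — holds.

Yes, all constraints hold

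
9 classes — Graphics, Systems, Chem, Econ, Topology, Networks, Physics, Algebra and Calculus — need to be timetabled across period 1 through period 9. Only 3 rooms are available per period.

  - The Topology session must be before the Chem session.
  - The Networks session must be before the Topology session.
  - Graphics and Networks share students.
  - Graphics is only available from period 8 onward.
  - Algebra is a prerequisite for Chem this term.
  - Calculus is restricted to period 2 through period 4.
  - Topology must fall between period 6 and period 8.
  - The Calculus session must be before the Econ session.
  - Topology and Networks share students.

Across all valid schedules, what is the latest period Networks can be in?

Downstream work caps Networks at period 7.
Networks at period 7 is achievable: Physics in period 1; Algebra in period 1; Chem in period 9; Calculus in period 2; Systems in period 1; Econ in period 3; Topology in period 8; Graphics in period 8; Networks in period 7.

period 7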